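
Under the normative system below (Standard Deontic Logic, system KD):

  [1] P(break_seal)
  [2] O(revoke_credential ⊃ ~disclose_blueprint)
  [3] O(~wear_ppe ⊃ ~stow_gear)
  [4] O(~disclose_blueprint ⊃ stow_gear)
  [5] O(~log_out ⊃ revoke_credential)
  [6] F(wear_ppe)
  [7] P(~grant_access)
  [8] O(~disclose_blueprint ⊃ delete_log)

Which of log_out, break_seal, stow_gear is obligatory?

log_out

Premise 6 is F(wear_ppe), i.e. O(~wear_ppe).
Applying K to premise 3 (O(~wear_ppe ⊃ ~stow_gear)) and O(~wear_ppe) yields O(~stow_gear).
Premise 4 is O(~disclose_blueprint ⊃ stow_gear); contrapositively O(~stow_gear ⊃ disclose_blueprint). Since O(~stow_gear) holds, K gives O(disclose_blueprint).
The contrapositive of premise 2 (O(revoke_credential ⊃ ~disclose_blueprint)) is O(disclose_blueprint ⊃ ~revoke_credential), and O(disclose_blueprint) is already established, so O(~revoke_credential).
Premise 5, O(~log_out ⊃ revoke_credential), contraposes to O(~revoke_credential ⊃ log_out); with O(~revoke_credential) we get O(log_out).
So O(log_out) holds — log_out is obligatory. None of the other listed options is made obligatory by any chain of premises.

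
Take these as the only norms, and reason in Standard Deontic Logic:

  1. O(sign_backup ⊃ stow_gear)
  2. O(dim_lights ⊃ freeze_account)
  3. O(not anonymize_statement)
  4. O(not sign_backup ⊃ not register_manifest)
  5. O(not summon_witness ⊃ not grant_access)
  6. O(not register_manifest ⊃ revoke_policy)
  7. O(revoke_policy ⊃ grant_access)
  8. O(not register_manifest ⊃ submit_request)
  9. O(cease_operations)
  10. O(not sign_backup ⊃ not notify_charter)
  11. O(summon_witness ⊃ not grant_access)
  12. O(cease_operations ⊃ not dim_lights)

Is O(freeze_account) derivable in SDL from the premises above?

No

Premise 2 is O(dim_lights ⊃ freeze_account), but O(dim_lights) is not derivable from the premises, so it does not yield O(freeze_account).
No other premise forces O(freeze_account). An ideal world satisfying every premise can still have freeze_account false, so O(freeze_account) is not derivable.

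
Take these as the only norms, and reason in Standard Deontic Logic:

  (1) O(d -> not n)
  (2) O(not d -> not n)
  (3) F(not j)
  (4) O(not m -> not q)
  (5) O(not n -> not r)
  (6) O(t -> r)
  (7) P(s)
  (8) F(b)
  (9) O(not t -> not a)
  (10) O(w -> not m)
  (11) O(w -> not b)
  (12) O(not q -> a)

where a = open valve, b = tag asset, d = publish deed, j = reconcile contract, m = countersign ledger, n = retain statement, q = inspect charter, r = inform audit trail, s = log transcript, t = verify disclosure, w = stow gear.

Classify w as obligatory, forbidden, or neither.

Premises 2 and 1 are O(not d -> not n) and O(d -> not n); every ideal world satisfies not d or d, so in either case not n holds — hence O(not n).
Premise 5 is O(not n -> not r); since O(not n), deontic closure gives O(not r).
Premise 6 is O(t -> r); contrapositively O(not r -> not t). Since O(not r) holds, K gives O(not t).
With premise 9, O(not t -> not a), the K-axiom yields O(not a).
Premise 12, O(not q -> a), contraposes to O(not a -> q); with O(not a) we get O(q).
The contrapositive of premise 4 (O(not m -> not q)) is O(q -> m), and O(q) is already established, so O(m).
The contrapositive of premise 10 (O(w -> not m)) is O(m -> not w), and O(m) is already established, so O(not w).
Premises 3, 7, 8, 11 do not contribute to this derivation.
Thus O(not w), which is F(w): w is forbidden.

Forbidden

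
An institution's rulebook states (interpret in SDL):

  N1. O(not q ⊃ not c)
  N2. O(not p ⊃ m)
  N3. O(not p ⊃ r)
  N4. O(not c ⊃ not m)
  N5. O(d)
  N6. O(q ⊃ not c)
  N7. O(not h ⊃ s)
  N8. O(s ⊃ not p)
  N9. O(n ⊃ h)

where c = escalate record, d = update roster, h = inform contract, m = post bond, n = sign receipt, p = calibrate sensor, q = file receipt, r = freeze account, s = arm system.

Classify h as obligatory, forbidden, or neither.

Obligatory

Premises 1 and 6 are O(not q ⊃ not c) and O(q ⊃ not c); every ideal world satisfies not q or q, so in either case not c holds — hence O(not c).
From O(not c) and premise 4, O(not c ⊃ not m), we obtain O(not m).
Premise 2 is O(not p ⊃ m); contrapositively O(not m ⊃ p). Since O(not m) holds, K gives O(p).
Premise 8 is O(s ⊃ not p); contrapositively O(p ⊃ not s). Since O(p) holds, K gives O(not s).
The contrapositive of premise 7 (O(not h ⊃ s)) is O(not s ⊃ h), and O(not s) is already established, so O(h).
Premises 3, 5, 9 do not contribute to this derivation.
Hence h is obligatory.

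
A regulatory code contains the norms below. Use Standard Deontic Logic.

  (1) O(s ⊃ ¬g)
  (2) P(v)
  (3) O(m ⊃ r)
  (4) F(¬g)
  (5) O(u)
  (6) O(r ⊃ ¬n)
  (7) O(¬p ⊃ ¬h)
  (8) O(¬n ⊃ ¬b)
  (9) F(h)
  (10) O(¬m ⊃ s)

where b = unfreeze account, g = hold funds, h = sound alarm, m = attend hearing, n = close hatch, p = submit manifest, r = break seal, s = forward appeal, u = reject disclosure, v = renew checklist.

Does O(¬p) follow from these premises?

No

Premise 7 is O(¬p ⊃ ¬h); even if O(¬h) held, inferring O(¬p) would be affirming the consequent — invalid.
No other premise forces O(¬p). An ideal world satisfying every premise can still have ¬p false, so O(¬p) is not derivable.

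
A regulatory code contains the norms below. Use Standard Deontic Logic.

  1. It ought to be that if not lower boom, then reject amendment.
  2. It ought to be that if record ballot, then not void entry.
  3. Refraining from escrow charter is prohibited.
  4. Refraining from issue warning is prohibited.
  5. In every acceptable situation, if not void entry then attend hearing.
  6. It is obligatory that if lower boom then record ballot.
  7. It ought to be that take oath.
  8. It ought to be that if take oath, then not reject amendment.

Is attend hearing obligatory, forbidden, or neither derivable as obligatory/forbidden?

Obligatory

Premise 7 states O(take_oath) outright.
From O(take_oath) and premise 8, O(take_oath → ¬reject_amendment), we obtain O(¬reject_amendment).
Premise 1, O(¬lower_boom → reject_amendment), contraposes to O(¬reject_amendment → lower_boom); with O(¬reject_amendment) we get O(lower_boom).
With premise 6, O(lower_boom → record_ballot), the K-axiom yields O(record_ballot).
With premise 2, O(record_ballot → ¬void_entry), the K-axiom yields O(¬void_entry).
Premise 5 is O(¬void_entry → attend_hearing); since O(¬void_entry), deontic closure gives O(attend_hearing).
Premises 3, 4 do not contribute to this derivation.
Hence attend_hearing is obligatory.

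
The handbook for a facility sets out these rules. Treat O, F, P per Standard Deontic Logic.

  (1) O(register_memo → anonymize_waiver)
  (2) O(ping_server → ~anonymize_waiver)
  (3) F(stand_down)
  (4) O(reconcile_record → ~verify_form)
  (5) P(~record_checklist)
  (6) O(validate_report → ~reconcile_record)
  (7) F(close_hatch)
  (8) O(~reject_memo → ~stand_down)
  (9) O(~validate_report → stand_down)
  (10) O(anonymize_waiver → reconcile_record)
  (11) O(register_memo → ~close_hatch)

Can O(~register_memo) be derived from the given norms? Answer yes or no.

Yes

F(stand_down) at premise 3 means O(~stand_down).
Premise 9, O(~validate_report → stand_down), contraposes to O(~stand_down → validate_report); with O(~stand_down) we get O(validate_report).
Applying K to premise 6 (O(validate_report → ~reconcile_record)) and O(validate_report) yields O(~reconcile_record).
The contrapositive of premise 10 (O(anonymize_waiver → reconcile_record)) is O(~reconcile_record → ~anonymize_waiver), and O(~reconcile_record) is already established, so O(~anonymize_waiver).
The contrapositive of premise 1 (O(register_memo → anonymize_waiver)) is O(~anonymize_waiver → ~register_memo), and O(~anonymize_waiver) is already established, so O(~register_memo).
Premises 2, 4, 5, 7, 8, 11 do not contribute to this derivation.
So O(~register_memo) follows.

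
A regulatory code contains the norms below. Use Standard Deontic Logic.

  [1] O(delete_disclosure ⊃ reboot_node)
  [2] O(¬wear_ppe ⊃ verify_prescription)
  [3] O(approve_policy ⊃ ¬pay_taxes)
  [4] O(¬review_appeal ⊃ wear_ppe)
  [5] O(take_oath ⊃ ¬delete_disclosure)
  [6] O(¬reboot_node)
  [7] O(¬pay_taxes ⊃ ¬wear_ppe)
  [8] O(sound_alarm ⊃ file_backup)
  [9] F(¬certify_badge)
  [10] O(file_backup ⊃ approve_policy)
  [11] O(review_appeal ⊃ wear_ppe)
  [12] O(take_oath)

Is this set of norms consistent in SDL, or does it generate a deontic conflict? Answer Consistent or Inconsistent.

Consistent

Premise 1 is O(delete_disclosure ⊃ reboot_node), but O(delete_disclosure) is not derivable from the premises, so it does not yield O(reboot_node).
So O(reboot_node) is not derivable, and the apparent clash with O(¬reboot_node) does not arise.
A world satisfying every obligation exists (e.g. approve_policy=false, certify_badge=true, delete_disclosure=false, file_backup=false, pay_taxes=true, reboot_node=false, review_appeal=false, sound_alarm=false, take_oath=true, verify_prescription=false, wear_ppe=true); no atom is both obligatory and forbidden, so the set is consistent.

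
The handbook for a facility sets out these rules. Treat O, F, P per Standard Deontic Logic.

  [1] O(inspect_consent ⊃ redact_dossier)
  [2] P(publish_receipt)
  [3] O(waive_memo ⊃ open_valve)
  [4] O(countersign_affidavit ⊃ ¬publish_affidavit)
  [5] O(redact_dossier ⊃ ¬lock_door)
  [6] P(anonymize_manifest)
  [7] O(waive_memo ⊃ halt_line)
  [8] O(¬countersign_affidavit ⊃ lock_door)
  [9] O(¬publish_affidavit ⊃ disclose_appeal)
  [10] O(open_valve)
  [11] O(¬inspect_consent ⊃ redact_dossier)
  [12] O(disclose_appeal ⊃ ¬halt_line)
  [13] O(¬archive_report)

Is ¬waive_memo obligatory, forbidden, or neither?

Premises 11 and 1 are O(¬inspect_consent ⊃ redact_dossier) and O(inspect_consent ⊃ redact_dossier); every ideal world satisfies ¬inspect_consent or inspect_consent, so in either case redact_dossier holds — hence O(redact_dossier).
With premise 5, O(redact_dossier ⊃ ¬lock_door), the K-axiom yields O(¬lock_door).
The contrapositive of premise 8 (O(¬countersign_affidavit ⊃ lock_door)) is O(¬lock_door ⊃ countersign_affidavit), and O(¬lock_door) is already established, so O(countersign_affidavit).
From O(countersign_affidavit) and premise 4, O(countersign_affidavit ⊃ ¬publish_affidavit), we obtain O(¬publish_affidavit).
Premise 9 is O(¬publish_affidavit ⊃ disclose_appeal); since O(¬publish_affidavit), deontic closure gives O(disclose_appeal).
Applying K to premise 12 (O(disclose_appeal ⊃ ¬halt_line)) and O(disclose_appeal) yields O(¬halt_line).
Premise 7, O(waive_memo ⊃ halt_line), contraposes to O(¬halt_line ⊃ ¬waive_memo); with O(¬halt_line) we get O(¬waive_memo).
Premises 2, 3, 6, 10, 13 do not contribute to this derivation.
Hence ¬waive_memo is obligatory.

Obligatory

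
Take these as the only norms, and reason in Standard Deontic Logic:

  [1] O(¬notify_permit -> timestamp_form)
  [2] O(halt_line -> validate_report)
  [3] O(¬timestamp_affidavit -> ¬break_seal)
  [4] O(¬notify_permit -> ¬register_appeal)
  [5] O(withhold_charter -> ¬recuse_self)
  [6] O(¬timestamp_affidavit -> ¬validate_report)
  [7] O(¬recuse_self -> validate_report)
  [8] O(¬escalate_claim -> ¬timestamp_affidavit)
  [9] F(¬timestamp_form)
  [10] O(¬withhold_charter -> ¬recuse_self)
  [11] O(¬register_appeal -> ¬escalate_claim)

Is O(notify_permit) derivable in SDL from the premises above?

Yes

By case analysis on withhold_charter: premise 5 gives O(withhold_charter -> ¬recuse_self) and premise 10 gives O(¬withhold_charter -> ¬recuse_self), so O(¬recuse_self) either way.
Applying K to premise 7 (O(¬recuse_self -> validate_report)) and O(¬recuse_self) yields O(validate_report).
Premise 6 is O(¬timestamp_affidavit -> ¬validate_report); contrapositively O(validate_report -> timestamp_affidavit). Since O(validate_report) holds, K gives O(timestamp_affidavit).
Premise 8, O(¬escalate_claim -> ¬timestamp_affidavit), contraposes to O(timestamp_affidavit -> escalate_claim); with O(timestamp_affidavit) we get O(escalate_claim).
Premise 11 is O(¬register_appeal -> ¬escalate_claim); contrapositively O(escalate_claim -> register_appeal). Since O(escalate_claim) holds, K gives O(register_appeal).
Premise 4, O(¬notify_permit -> ¬register_appeal), contraposes to O(register_appeal -> notify_permit); with O(register_appeal) we get O(notify_permit).
Premises 1, 2, 3, 9 do not contribute to this derivation.
So O(notify_permit) follows.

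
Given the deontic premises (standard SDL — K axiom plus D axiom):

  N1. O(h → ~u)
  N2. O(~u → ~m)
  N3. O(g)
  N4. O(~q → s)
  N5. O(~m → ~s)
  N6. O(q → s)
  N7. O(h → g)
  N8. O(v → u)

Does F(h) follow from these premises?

Yes

Premises 4 and 6 are O(~q → s) and O(q → s); every ideal world satisfies ~q or q, so in either case s holds — hence O(s).
The contrapositive of premise 5 (O(~m → ~s)) is O(s → m), and O(s) is already established, so O(m).
The contrapositive of premise 2 (O(~u → ~m)) is O(m → u), and O(m) is already established, so O(u).
Premise 1 is O(h → ~u); contrapositively O(u → ~h). Since O(u) holds, K gives O(~h).
Premises 3, 7, 8 do not contribute to this derivation.
So O(~h) holds, i.e. F(h). The claim follows.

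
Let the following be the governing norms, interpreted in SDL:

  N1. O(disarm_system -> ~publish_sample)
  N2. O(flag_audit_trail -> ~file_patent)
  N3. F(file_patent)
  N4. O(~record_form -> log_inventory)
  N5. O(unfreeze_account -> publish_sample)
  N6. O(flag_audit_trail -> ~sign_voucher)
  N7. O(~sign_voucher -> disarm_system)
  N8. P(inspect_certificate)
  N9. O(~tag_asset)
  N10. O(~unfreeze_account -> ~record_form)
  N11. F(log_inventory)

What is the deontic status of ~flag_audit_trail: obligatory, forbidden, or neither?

Premise 11 is F(log_inventory), i.e. O(~log_inventory).
The contrapositive of premise 4 (O(~record_form -> log_inventory)) is O(~log_inventory -> record_form), and O(~log_inventory) is already established, so O(record_form).
The contrapositive of premise 10 (O(~unfreeze_account -> ~record_form)) is O(record_form -> unfreeze_account), and O(record_form) is already established, so O(unfreeze_account).
Applying K to premise 5 (O(unfreeze_account -> publish_sample)) and O(unfreeze_account) yields O(publish_sample).
Premise 1, O(disarm_system -> ~publish_sample), contraposes to O(publish_sample -> ~disarm_system); with O(publish_sample) we get O(~disarm_system).
Premise 7 is O(~sign_voucher -> disarm_system); contrapositively O(~disarm_system -> sign_voucher). Since O(~disarm_system) holds, K gives O(sign_voucher).
The contrapositive of premise 6 (O(flag_audit_trail -> ~sign_voucher)) is O(sign_voucher -> ~flag_audit_trail), and O(sign_voucher) is already established, so O(~flag_audit_trail).
Premises 2, 3, 8, 9 do not contribute to this derivation.
Hence ~flag_audit_trail is obligatory.

Obligatory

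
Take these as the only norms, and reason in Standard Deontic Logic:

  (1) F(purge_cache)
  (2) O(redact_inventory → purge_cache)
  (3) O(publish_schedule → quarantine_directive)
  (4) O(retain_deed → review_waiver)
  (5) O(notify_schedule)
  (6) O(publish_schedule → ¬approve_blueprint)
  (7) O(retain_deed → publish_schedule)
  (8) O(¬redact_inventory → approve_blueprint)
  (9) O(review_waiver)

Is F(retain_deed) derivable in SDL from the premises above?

Premise 1 is F(purge_cache), i.e. O(¬purge_cache).
Premise 2 is O(redact_inventory → purge_cache); contrapositively O(¬purge_cache → ¬redact_inventory). Since O(¬purge_cache) holds, K gives O(¬redact_inventory).
With premise 8, O(¬redact_inventory → approve_blueprint), the K-axiom yields O(approve_blueprint).
Premise 6, O(publish_schedule → ¬approve_blueprint), contraposes to O(approve_blueprint → ¬publish_schedule); with O(approve_blueprint) we get O(¬publish_schedule).
The contrapositive of premise 7 (O(retain_deed → publish_schedule)) is O(¬publish_schedule → ¬retain_deed), and O(¬publish_schedule) is already established, so O(¬retain_deed).
Premises 3, 4, 5, 9 do not contribute to this derivation.
So O(¬retain_deed) holds, i.e. F(retain_deed). The claim follows.

Yes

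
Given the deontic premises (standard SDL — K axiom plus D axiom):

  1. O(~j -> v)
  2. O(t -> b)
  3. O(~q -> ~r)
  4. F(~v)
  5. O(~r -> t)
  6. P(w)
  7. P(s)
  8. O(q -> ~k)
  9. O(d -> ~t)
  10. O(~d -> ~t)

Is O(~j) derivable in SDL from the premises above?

No

Premise 1 is O(~j -> v); even if O(v) held, inferring O(~j) would be affirming the consequent — invalid.
No other premise forces O(~j). An ideal world satisfying every premise can still have ~j false, so O(~j) is not derivable.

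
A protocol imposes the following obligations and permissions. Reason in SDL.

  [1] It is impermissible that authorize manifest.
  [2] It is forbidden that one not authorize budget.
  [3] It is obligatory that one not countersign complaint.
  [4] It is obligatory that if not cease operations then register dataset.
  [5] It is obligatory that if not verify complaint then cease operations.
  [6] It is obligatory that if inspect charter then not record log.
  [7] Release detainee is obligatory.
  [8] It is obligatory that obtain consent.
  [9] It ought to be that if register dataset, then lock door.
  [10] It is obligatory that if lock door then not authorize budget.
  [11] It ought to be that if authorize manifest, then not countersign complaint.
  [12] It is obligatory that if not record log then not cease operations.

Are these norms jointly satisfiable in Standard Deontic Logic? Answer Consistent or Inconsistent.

Premise 11 is O(authorize_manifest → ¬countersign_complaint); even if O(¬countersign_complaint) held, inferring O(authorize_manifest) would be affirming the consequent — invalid.
So O(authorize_manifest) is not derivable, and the apparent clash with O(¬authorize_manifest) does not arise.
A world satisfying every obligation exists (e.g. authorize_budget=true, authorize_manifest=false, cease_operations=true, countersign_complaint=false, inspect_charter=false, lock_door=false, obtain_consent=true, record_log=true, register_dataset=false, release_detainee=true, verify_complaint=false); no atom is both obligatory and forbidden, so the set is consistent.

Consistent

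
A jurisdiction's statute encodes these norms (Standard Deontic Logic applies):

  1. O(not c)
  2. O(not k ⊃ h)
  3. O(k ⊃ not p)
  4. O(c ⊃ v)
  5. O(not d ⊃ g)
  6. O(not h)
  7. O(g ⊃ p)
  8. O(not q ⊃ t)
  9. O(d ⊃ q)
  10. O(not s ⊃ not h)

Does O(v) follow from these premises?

Premise 4 is O(c ⊃ v), but O(c) is not derivable from the premises, so it does not yield O(v).
No other premise forces O(v). An ideal world satisfying every premise can still have v false, so O(v) is not derivable.

No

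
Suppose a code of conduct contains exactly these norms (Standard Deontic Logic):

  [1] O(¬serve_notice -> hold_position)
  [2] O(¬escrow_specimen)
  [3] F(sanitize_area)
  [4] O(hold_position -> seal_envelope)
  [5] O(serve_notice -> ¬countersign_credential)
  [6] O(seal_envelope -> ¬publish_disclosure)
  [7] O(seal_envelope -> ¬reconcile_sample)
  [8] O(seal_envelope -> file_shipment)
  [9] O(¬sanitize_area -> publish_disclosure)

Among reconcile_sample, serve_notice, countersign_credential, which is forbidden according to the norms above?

F(sanitize_area) at premise 3 means O(¬sanitize_area).
From O(¬sanitize_area) and premise 9, O(¬sanitize_area -> publish_disclosure), we obtain O(publish_disclosure).
Premise 6, O(seal_envelope -> ¬publish_disclosure), contraposes to O(publish_disclosure -> ¬seal_envelope); with O(publish_disclosure) we get O(¬seal_envelope).
The contrapositive of premise 4 (O(hold_position -> seal_envelope)) is O(¬seal_envelope -> ¬hold_position), and O(¬seal_envelope) is already established, so O(¬hold_position).
Premise 1, O(¬serve_notice -> hold_position), contraposes to O(¬hold_position -> serve_notice); with O(¬hold_position) we get O(serve_notice).
Applying K to premise 5 (O(serve_notice -> ¬countersign_credential)) and O(serve_notice) yields O(¬countersign_credential).
So O(¬countersign_credential) holds, i.e. countersign_credential is forbidden. None of the other listed options is forbidden under the premises.

countersign_credential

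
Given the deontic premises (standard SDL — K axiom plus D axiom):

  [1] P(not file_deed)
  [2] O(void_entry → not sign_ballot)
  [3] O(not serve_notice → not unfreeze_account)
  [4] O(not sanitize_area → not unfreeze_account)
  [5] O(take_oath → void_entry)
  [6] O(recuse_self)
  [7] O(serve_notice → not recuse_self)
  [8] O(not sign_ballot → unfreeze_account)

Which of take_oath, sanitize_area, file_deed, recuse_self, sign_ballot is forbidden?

Premise 6 states O(recuse_self) outright.
Premise 7, O(serve_notice → not recuse_self), contraposes to O(recuse_self → not serve_notice); with O(recuse_self) we get O(not serve_notice).
With premise 3, O(not serve_notice → not unfreeze_account), the K-axiom yields O(not unfreeze_account).
Premise 8, O(not sign_ballot → unfreeze_account), contraposes to O(not unfreeze_account → sign_ballot); with O(not unfreeze_account) we get O(sign_ballot).
Premise 2, O(void_entry → not sign_ballot), contraposes to O(sign_ballot → not void_entry); with O(sign_ballot) we get O(not void_entry).
Premise 5, O(take_oath → void_entry), contraposes to O(not void_entry → not take_oath); with O(not void_entry) we get O(not take_oath).
So O(not take_oath) holds, i.e. take_oath is forbidden. None of the other listed options is forbidden under the premises.

take_oath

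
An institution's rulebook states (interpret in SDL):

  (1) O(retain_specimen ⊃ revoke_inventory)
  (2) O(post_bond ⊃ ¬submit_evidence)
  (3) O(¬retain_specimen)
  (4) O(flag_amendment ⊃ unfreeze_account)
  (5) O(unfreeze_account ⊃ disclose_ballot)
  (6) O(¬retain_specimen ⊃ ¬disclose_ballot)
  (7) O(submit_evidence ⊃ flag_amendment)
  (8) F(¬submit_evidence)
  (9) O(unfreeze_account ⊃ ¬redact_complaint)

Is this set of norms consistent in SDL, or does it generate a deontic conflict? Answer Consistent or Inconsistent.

Premise 3 states O(¬retain_specimen) outright.
With premise 6, O(¬retain_specimen ⊃ ¬disclose_ballot), the K-axiom yields O(¬disclose_ballot).
Premise 5, O(unfreeze_account ⊃ disclose_ballot), contraposes to O(¬disclose_ballot ⊃ ¬unfreeze_account); with O(¬disclose_ballot) we get O(¬unfreeze_account).
Premise 4, O(flag_amendment ⊃ unfreeze_account), contraposes to O(¬unfreeze_account ⊃ ¬flag_amendment); with O(¬unfreeze_account) we get O(¬flag_amendment).
The contrapositive of premise 7 (O(submit_evidence ⊃ flag_amendment)) is O(¬flag_amendment ⊃ ¬submit_evidence), and O(¬flag_amendment) is already established, so O(¬submit_evidence).
Yet premise 8 is F(¬submit_evidence), i.e. O(submit_evidence).
We now have both O(¬submit_evidence) and O(submit_evidence) — submit_evidence is simultaneously obligatory and forbidden, violating the D-axiom.

Inconsistent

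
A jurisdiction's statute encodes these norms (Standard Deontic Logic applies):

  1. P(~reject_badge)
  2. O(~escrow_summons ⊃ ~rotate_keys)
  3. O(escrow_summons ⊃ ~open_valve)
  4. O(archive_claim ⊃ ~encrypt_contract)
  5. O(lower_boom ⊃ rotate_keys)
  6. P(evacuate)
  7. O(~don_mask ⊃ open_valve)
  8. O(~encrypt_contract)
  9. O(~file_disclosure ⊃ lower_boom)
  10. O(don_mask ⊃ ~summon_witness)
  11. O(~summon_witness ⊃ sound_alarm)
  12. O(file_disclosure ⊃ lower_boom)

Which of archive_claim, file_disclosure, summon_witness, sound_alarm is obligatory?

Premises 9 and 12 cover both cases: O(~file_disclosure ⊃ lower_boom) and O(file_disclosure ⊃ lower_boom). Since ~file_disclosure ∨ file_disclosure is a tautology, O(lower_boom) follows.
With premise 5, O(lower_boom ⊃ rotate_keys), the K-axiom yields O(rotate_keys).
The contrapositive of premise 2 (O(~escrow_summons ⊃ ~rotate_keys)) is O(rotate_keys ⊃ escrow_summons), and O(rotate_keys) is already established, so O(escrow_summons).
Applying K to premise 3 (O(escrow_summons ⊃ ~open_valve)) and O(escrow_summons) yields O(~open_valve).
Premise 7, O(~don_mask ⊃ open_valve), contraposes to O(~open_valve ⊃ don_mask); with O(~open_valve) we get O(don_mask).
From O(don_mask) and premise 10, O(don_mask ⊃ ~summon_witness), we obtain O(~summon_witness).
With premise 11, O(~summon_witness ⊃ sound_alarm), the K-axiom yields O(sound_alarm).
So O(sound_alarm) holds — sound_alarm is obligatory. None of the other listed options is made obligatory by any chain of premises.

sound_alarm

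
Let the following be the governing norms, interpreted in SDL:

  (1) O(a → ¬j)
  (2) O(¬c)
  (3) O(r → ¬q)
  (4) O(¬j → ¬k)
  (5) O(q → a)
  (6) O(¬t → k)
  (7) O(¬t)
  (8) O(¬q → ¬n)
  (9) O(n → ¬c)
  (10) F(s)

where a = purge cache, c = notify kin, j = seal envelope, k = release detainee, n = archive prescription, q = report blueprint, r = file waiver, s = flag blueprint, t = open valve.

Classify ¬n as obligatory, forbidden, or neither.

Obligatory

Premise 7 states O(¬t) outright.
From O(¬t) and premise 6, O(¬t → k), we obtain O(k).
Premise 4, O(¬j → ¬k), contraposes to O(k → j); with O(k) we get O(j).
Premise 1, O(a → ¬j), contraposes to O(j → ¬a); with O(j) we get O(¬a).
Premise 5 is O(q → a); contrapositively O(¬a → ¬q). Since O(¬a) holds, K gives O(¬q).
With premise 8, O(¬q → ¬n), the K-axiom yields O(¬n).
Premises 2, 3, 9, 10 do not contribute to this derivation.
Hence ¬n is obligatory.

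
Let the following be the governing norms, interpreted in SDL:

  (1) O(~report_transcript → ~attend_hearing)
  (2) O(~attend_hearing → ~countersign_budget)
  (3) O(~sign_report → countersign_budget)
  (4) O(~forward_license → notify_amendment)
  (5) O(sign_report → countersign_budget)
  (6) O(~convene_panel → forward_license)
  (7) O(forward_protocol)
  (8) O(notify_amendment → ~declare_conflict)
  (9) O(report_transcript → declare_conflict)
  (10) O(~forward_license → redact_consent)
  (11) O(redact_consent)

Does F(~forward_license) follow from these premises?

Yes

Premises 5 and 3 are O(sign_report → countersign_budget) and O(~sign_report → countersign_budget); every ideal world satisfies sign_report or ~sign_report, so in either case countersign_budget holds — hence O(countersign_budget).
Premise 2, O(~attend_hearing → ~countersign_budget), contraposes to O(countersign_budget → attend_hearing); with O(countersign_budget) we get O(attend_hearing).
Premise 1, O(~report_transcript → ~attend_hearing), contraposes to O(attend_hearing → report_transcript); with O(attend_hearing) we get O(report_transcript).
Applying K to premise 9 (O(report_transcript → declare_conflict)) and O(report_transcript) yields O(declare_conflict).
Premise 8 is O(notify_amendment → ~declare_conflict); contrapositively O(declare_conflict → ~notify_amendment). Since O(declare_conflict) holds, K gives O(~notify_amendment).
Premise 4, O(~forward_license → notify_amendment), contraposes to O(~notify_amendment → forward_license); with O(~notify_amendment) we get O(forward_license).
Premises 6, 7, 10, 11 do not contribute to this derivation.
So O(forward_license) holds, i.e. F(~forward_license). The claim follows.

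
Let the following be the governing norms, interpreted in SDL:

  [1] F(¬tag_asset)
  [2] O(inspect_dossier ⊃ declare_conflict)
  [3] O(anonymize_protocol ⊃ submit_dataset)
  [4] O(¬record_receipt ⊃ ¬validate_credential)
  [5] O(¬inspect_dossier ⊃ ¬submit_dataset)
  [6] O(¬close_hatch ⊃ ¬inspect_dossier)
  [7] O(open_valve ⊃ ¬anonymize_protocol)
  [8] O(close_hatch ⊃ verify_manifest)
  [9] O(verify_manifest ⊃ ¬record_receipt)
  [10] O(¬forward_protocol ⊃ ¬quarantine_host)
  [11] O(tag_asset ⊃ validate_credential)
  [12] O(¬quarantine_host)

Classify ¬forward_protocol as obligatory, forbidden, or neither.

Neither

Premise 10 is O(¬forward_protocol ⊃ ¬quarantine_host); even if O(¬quarantine_host) held, inferring O(¬forward_protocol) would be affirming the consequent — invalid.
No premise or chain of K-axiom applications forces O(¬forward_protocol), and none forces O(forward_protocol). So ¬forward_protocol is neither obligatory nor forbidden under these norms.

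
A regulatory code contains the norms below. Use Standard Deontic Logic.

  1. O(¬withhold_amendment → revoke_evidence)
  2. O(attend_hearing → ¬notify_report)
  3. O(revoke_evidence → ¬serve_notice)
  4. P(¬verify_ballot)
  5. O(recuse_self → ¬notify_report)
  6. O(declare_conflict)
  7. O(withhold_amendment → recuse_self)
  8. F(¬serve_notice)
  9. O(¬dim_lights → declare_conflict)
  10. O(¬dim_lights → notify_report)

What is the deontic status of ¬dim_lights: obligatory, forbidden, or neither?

Premise 8, F(¬serve_notice), is equivalent to O(serve_notice).
Premise 3 is O(revoke_evidence → ¬serve_notice); contrapositively O(serve_notice → ¬revoke_evidence). Since O(serve_notice) holds, K gives O(¬revoke_evidence).
Premise 1 is O(¬withhold_amendment → revoke_evidence); contrapositively O(¬revoke_evidence → withhold_amendment). Since O(¬revoke_evidence) holds, K gives O(withhold_amendment).
From O(withhold_amendment) and premise 7, O(withhold_amendment → recuse_self), we obtain O(recuse_self).
Premise 5 is O(recuse_self → ¬notify_report); since O(recuse_self), deontic closure gives O(¬notify_report).
Premise 10, O(¬dim_lights → notify_report), contraposes to O(¬notify_report → dim_lights); with O(¬notify_report) we get O(dim_lights).
Premises 2, 4, 6, 9 do not contribute to this derivation.
Thus O(dim_lights), which is F(¬dim_lights): ¬dim_lights is forbidden.

Forbidden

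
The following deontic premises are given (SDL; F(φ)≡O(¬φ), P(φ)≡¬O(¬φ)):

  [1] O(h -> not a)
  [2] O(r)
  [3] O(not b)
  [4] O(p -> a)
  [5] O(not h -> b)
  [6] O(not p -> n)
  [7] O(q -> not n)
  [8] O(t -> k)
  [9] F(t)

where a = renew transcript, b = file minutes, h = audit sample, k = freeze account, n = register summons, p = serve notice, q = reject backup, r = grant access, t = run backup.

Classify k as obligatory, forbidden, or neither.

Premise 8 is O(t -> k), but O(t) is not derivable from the premises, so it does not yield O(k).
No premise or chain of K-axiom applications forces O(k), and none forces O(not k). So k is neither obligatory nor forbidden under these norms.

Neither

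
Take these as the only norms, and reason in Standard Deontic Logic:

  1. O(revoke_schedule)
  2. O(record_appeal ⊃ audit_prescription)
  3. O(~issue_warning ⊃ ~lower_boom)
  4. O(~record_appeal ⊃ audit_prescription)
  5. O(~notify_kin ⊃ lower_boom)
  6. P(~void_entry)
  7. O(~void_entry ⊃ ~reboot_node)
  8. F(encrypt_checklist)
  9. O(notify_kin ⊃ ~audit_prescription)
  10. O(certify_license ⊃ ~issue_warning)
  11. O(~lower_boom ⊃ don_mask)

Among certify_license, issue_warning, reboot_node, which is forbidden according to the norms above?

By case analysis on ~record_appeal: premise 4 gives O(~record_appeal ⊃ audit_prescription) and premise 2 gives O(record_appeal ⊃ audit_prescription), so O(audit_prescription) either way.
The contrapositive of premise 9 (O(notify_kin ⊃ ~audit_prescription)) is O(audit_prescription ⊃ ~notify_kin), and O(audit_prescription) is already established, so O(~notify_kin).
Premise 5 is O(~notify_kin ⊃ lower_boom); since O(~notify_kin), deontic closure gives O(lower_boom).
The contrapositive of premise 3 (O(~issue_warning ⊃ ~lower_boom)) is O(lower_boom ⊃ issue_warning), and O(lower_boom) is already established, so O(issue_warning).
Premise 10 is O(certify_license ⊃ ~issue_warning); contrapositively O(issue_warning ⊃ ~certify_license). Since O(issue_warning) holds, K gives O(~certify_license).
So O(~certify_license) holds, i.e. certify_license is forbidden. None of the other listed options is forbidden under the premises.

certify_license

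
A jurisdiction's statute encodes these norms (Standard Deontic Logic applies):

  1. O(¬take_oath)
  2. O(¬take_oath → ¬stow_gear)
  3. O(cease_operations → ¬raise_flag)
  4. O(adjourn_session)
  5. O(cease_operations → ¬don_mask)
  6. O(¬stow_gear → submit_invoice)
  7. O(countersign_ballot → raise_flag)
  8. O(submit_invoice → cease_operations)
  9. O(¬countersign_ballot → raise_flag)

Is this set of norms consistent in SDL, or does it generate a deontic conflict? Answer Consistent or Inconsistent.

Inconsistent

By case analysis on ¬countersign_ballot: premise 9 gives O(¬countersign_ballot → raise_flag) and premise 7 gives O(countersign_ballot → raise_flag), so O(raise_flag) either way.
Premise 3 is O(cease_operations → ¬raise_flag); contrapositively O(raise_flag → ¬cease_operations). Since O(raise_flag) holds, K gives O(¬cease_operations).
Premise 8 is O(submit_invoice → cease_operations); contrapositively O(¬cease_operations → ¬submit_invoice). Since O(¬cease_operations) holds, K gives O(¬submit_invoice).
Premise 6 is O(¬stow_gear → submit_invoice); contrapositively O(¬submit_invoice → stow_gear). Since O(¬submit_invoice) holds, K gives O(stow_gear).
Premise 2 is O(¬take_oath → ¬stow_gear); contrapositively O(stow_gear → take_oath). Since O(stow_gear) holds, K gives O(take_oath).
But premise 1 directly asserts O(¬take_oath).
We now have both O(take_oath) and O(¬take_oath) — take_oath is simultaneously obligatory and forbidden, violating the D-axiom.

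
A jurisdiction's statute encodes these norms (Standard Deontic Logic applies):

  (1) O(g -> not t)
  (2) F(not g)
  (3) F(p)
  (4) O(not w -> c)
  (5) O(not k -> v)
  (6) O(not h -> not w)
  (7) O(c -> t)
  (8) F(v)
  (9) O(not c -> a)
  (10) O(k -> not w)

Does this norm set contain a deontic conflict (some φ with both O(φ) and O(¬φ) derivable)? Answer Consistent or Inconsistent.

F(v) at premise 8 means O(not v).
The contrapositive of premise 5 (O(not k -> v)) is O(not v -> k), and O(not v) is already established, so O(k).
Applying K to premise 10 (O(k -> not w)) and O(k) yields O(not w).
With premise 4, O(not w -> c), the K-axiom yields O(c).
From O(c) and premise 7, O(c -> t), we obtain O(t).
The contrapositive of premise 1 (O(g -> not t)) is O(t -> not g), and O(t) is already established, so O(not g).
Yet premise 2 is F(not g), i.e. O(g).
We now have both O(not g) and O(g) — g is simultaneously obligatory and forbidden, violating the D-axiom.

Inconsistent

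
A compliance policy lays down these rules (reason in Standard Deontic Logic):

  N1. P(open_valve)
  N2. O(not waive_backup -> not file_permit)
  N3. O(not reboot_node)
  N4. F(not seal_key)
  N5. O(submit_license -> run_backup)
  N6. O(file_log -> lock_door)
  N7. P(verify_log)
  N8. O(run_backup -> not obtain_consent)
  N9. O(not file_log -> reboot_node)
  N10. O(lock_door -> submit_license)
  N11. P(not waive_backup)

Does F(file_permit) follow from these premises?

Premise 2 is O(not waive_backup -> not file_permit), but O(not waive_backup) is not derivable from the premises (the permission P(not waive_backup) asserts only not O(waive_backup), not O(not waive_backup)), so it does not yield O(not file_permit).
No other premise forces O(not file_permit). An ideal world satisfying every premise can still have file_permit true, so F(file_permit) is not derivable.

No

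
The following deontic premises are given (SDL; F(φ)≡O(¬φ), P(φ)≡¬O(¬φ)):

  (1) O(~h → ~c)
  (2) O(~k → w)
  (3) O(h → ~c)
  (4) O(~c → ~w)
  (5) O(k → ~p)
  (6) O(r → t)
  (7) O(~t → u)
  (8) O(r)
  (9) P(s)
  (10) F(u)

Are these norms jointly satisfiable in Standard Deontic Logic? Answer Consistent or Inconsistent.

Consistent

Premise 7 is O(~t → u), but O(~t) is not derivable from the premises, so it does not yield O(u).
So O(u) is not derivable, and the apparent clash with O(~u) does not arise.
A world satisfying every obligation exists (e.g. c=false, h=false, k=true, p=false, r=true, s=false, t=true, u=false, w=false); no atom is both obligatory and forbidden, so the set is consistent.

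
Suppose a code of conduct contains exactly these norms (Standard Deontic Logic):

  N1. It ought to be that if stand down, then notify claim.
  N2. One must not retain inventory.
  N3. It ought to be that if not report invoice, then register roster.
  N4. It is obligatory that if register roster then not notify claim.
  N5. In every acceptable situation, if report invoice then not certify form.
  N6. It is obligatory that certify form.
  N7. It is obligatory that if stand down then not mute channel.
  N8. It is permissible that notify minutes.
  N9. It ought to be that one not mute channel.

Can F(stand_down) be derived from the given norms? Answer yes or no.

From premise 6 we have O(certify_form).
The contrapositive of premise 5 (O(report_invoice → ¬certify_form)) is O(certify_form → ¬report_invoice), and O(certify_form) is already established, so O(¬report_invoice).
Premise 3 is O(¬report_invoice → register_roster); since O(¬report_invoice), deontic closure gives O(register_roster).
Applying K to premise 4 (O(register_roster → ¬notify_claim)) and O(register_roster) yields O(¬notify_claim).
The contrapositive of premise 1 (O(stand_down → notify_claim)) is O(¬notify_claim → ¬stand_down), and O(¬notify_claim) is already established, so O(¬stand_down).
Premises 2, 7, 8, 9 do not contribute to this derivation.
So O(¬stand_down) holds, i.e. F(stand_down). The claim follows.

Yes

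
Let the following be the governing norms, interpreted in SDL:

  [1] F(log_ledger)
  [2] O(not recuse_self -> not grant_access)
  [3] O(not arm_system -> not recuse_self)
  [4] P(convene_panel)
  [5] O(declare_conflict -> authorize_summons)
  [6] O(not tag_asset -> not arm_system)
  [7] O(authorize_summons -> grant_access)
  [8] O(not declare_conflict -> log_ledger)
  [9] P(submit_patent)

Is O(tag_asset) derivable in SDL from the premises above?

Yes

Premise 1 is F(log_ledger), i.e. O(not log_ledger).
Premise 8, O(not declare_conflict -> log_ledger), contraposes to O(not log_ledger -> declare_conflict); with O(not log_ledger) we get O(declare_conflict).
With premise 5, O(declare_conflict -> authorize_summons), the K-axiom yields O(authorize_summons).
With premise 7, O(authorize_summons -> grant_access), the K-axiom yields O(grant_access).
Premise 2, O(not recuse_self -> not grant_access), contraposes to O(grant_access -> recuse_self); with O(grant_access) we get O(recuse_self).
Premise 3 is O(not arm_system -> not recuse_self); contrapositively O(recuse_self -> arm_system). Since O(recuse_self) holds, K gives O(arm_system).
Premise 6 is O(not tag_asset -> not arm_system); contrapositively O(arm_system -> tag_asset). Since O(arm_system) holds, K gives O(tag_asset).
Premises 4, 9 do not contribute to this derivation.
So O(tag_asset) follows.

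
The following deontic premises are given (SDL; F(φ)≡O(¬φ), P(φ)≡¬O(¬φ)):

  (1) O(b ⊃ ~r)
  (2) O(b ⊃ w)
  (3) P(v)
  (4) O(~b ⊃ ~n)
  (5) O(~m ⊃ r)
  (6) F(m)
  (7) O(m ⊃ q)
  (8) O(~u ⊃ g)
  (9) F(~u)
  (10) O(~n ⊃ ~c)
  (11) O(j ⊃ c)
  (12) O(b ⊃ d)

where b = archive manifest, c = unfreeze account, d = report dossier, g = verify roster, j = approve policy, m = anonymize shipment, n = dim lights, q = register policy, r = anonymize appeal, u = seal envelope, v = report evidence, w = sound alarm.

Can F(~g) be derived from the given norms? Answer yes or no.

Premise 8 is O(~u ⊃ g), but O(~u) is not derivable from the premises, so it does not yield O(g).
No other premise forces O(g). An ideal world satisfying every premise can still have ~g true, so F(~g) is not derivable.

No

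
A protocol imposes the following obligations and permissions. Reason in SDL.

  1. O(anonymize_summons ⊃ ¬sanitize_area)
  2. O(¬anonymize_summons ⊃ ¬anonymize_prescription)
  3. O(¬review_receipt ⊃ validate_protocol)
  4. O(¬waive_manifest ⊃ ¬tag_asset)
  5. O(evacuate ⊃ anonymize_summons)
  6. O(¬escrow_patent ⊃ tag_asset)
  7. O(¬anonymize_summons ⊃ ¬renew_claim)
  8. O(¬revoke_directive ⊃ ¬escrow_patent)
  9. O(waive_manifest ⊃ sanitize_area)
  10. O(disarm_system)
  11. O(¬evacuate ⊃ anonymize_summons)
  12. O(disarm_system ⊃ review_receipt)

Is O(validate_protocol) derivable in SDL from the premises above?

No

Premise 3 is O(¬review_receipt ⊃ validate_protocol), but O(¬review_receipt) is not derivable from the premises, so it does not yield O(validate_protocol).
No other premise forces O(validate_protocol). An ideal world satisfying every premise can still have validate_protocol false, so O(validate_protocol) is not derivable.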